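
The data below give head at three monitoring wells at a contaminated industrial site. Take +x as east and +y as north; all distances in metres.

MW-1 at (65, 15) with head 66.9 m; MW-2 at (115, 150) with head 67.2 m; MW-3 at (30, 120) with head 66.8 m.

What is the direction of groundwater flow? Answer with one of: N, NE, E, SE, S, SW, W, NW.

With h = a·x + b·y + c and MW-1 as origin, the differences give:
  50·a + 135·b = +0.3
  (-35)·a + 105·b = -0.1
Eliminate b (×105 and ×135, subtract): 9975·a = 45.00 → a = ∂h/∂x = +0.004511
Back-substitute: b = ∂h/∂y = +0.0005514.
Flow = −∇h = (-0.004511 east, -0.0005514 north), which points west.

W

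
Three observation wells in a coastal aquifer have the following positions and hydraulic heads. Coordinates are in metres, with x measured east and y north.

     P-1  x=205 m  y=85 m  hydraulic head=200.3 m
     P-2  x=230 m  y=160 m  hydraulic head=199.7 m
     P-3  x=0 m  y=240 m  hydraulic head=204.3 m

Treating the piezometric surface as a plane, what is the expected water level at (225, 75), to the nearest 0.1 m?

Differences from P-1: to P-2 (Δx, Δy, Δh) = (25, 75, -0.6); to P-3 = (-205, 155, +4.0).
Determinant of the coordinate differences = 25·155 − (-205)·75 = 19250.
∂h/∂x = [(-0.6)·155 − (+4.0)·75] / 19250 = -0.02042
∂h/∂y = [25·(+4.0) − (-205)·(-0.6)] / 19250 = -0.001195
h(225, 75) = 200.3 + (-0.02042)·(20) + (-0.001195)·(-10) = 200.3 -0.408 +0.012 = 199.904 m.

199.9 m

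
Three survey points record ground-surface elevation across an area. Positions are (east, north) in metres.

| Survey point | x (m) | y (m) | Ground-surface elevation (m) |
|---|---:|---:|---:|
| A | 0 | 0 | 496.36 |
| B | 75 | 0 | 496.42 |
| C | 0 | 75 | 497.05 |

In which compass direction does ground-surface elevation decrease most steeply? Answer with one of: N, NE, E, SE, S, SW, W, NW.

∂z/∂x = (496.42 − 496.36) / (75 − 0) = +0.0008000
∂z/∂y = (497.05 − 496.36) / (75 − 0) = +0.009200
Steepest decrease is along −∇f = (-0.0008000 E, -0.009200 N) → south.

S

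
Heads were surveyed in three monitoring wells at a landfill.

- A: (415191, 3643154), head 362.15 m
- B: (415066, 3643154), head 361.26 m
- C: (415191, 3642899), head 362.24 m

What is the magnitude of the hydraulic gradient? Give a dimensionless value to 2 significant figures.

∂h/∂x = (361.26 − 362.15) / (415066 − 415191) = +0.007120
∂h/∂y = (362.24 − 362.15) / (3642899 − 3643154) = -0.0003529
|∇h| = √(0.007120² + -0.0003529²) = 0.007129

0.0071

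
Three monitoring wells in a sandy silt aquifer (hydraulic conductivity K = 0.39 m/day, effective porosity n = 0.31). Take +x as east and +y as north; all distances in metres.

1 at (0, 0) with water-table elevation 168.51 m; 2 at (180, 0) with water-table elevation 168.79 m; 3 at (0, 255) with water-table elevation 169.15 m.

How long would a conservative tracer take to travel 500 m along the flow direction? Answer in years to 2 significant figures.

370 years

∂h/∂x = (168.79 − 168.51) / (180 − 0) = +0.001556
∂h/∂y = (169.15 − 168.51) / (255 − 0) = +0.002510
|∇h| = √(0.001556² + 0.002510²) = 0.002953
Seepage velocity v = K·i/n = 0.39 × 0.002953 / 0.31 = 0.003715 m/day.
t = 500 / 0.003715 = 1.346e+05 days = 369 years.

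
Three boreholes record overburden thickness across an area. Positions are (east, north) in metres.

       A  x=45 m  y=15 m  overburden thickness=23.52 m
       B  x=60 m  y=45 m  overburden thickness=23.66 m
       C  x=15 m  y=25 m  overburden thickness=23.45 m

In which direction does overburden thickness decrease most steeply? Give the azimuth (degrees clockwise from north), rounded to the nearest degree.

228°

Differences from A: to B (Δx, Δy, Δh) = (15, 30, +0.14); to C = (-30, 10, -0.07).
Solve a·Δx + b·Δy = Δd: det = 15·10 − (-30)·30 = 1050.
∂d/∂x = [(+0.14)·10 − (-0.07)·30] / 1050 = +0.003333
∂d/∂y = [15·(-0.07) − (-30)·(+0.14)] / 1050 = +0.003000
Steepest decrease is along −∇f: components (-0.003333 E, -0.003000 N).
Azimuth = atan2(-0.003333, -0.003000) = 228.0° ≈ 228°.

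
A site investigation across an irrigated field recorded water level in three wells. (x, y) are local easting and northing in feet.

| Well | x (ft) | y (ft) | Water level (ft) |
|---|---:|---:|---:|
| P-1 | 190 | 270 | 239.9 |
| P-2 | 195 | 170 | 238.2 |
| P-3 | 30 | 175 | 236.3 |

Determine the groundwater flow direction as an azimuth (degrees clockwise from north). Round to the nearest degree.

Taking P-1 as reference: P-2−P-1 = (5, -100, -1.7); P-3−P-1 = (-160, -95, -3.6).
Solve a·Δx + b·Δy = Δh: det = 5·(-95) − (-160)·(-100) = -16475.
∂h/∂x = [(-1.7)·(-95) − (-3.6)·(-100)] / -16475 = +0.01205
∂h/∂y = [5·(-3.6) − (-160)·(-1.7)] / -16475 = +0.01760
Flow direction (−∇h) has components (-0.01205 E, -0.01760 N).
Azimuth = atan2(E, N) = atan2(-0.01205, -0.01760) = 214.4° ≈ 214°.

214°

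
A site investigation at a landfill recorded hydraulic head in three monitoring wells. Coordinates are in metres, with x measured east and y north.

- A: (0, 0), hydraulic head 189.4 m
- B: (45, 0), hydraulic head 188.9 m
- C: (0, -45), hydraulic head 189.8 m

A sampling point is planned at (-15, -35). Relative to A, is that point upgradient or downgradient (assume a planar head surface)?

upgradient

∂h/∂x = (188.9 − 189.4) / (45 − 0) = -0.01111
∂h/∂y = (189.8 − 189.4) / (-45 − 0) = -0.008889
Head at (-15, -35) = 189.4 + (-0.01111)·(-15) + (-0.008889)·(-35) = 189.88 m.
That is higher than the 189.4 m at A, so the point is upgradient.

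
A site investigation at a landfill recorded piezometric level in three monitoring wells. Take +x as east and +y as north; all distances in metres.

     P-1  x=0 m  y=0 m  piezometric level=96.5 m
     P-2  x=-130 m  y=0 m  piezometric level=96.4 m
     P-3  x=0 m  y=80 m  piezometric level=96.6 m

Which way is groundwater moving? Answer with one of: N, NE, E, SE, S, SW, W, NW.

∂h/∂x = (96.4 − 96.5) / (-130 − 0) = +0.0007692
∂h/∂y = (96.6 − 96.5) / (80 − 0) = +0.001250
Flow = −∇h = (-0.0007692 east, -0.001250 north), which points southwest.

SW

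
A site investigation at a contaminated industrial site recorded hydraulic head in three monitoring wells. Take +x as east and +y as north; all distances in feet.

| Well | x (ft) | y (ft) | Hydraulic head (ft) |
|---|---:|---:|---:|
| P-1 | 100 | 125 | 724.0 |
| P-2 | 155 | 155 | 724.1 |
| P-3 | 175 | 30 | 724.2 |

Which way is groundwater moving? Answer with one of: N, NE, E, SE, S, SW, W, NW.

W

Taking P-1 as reference: P-2−P-1 = (55, 30, +0.1); P-3−P-1 = (75, -95, +0.2).
Solve a·Δx + b·Δy = Δh: det = 55·(-95) − 75·30 = -7475.
∂h/∂x = [(+0.1)·(-95) − (+0.2)·30] / -7475 = +0.002074
∂h/∂y = [55·(+0.2) − 75·(+0.1)] / -7475 = -0.0004682
Flow = −∇h = (-0.002074 east, +0.0004682 north), which points west.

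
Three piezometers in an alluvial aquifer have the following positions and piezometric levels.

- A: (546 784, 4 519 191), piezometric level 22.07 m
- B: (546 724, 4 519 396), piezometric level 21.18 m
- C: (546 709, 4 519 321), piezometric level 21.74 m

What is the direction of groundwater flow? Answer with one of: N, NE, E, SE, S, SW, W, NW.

NE

Differences from A: to B (Δx, Δy, Δh) = (-60, 205, -0.89); to C = (-75, 130, -0.33).
Determinant of the coordinate differences = (-60)·130 − (-75)·205 = 7575.
∂h/∂x = [(-0.89)·130 − (-0.33)·205] / 7575 = -0.006343
∂h/∂y = [(-60)·(-0.33) − (-75)·(-0.89)] / 7575 = -0.006198
Flow = −∇h = (+0.006343 east, +0.006198 north), which points northeast.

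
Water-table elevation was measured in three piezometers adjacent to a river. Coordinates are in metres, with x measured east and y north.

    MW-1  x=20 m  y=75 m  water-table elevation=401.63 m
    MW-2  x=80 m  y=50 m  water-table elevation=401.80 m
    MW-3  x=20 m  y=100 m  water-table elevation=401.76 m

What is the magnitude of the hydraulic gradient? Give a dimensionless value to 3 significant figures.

Differences from MW-1: to MW-2 (Δx, Δy, Δh) = (60, -25, +0.17); to MW-3 = (0, 25, +0.13).
Solve a·Δx + b·Δy = Δh: det = 60·25 − 0·(-25) = 1500.
∂h/∂x = [(+0.17)·25 − (+0.13)·(-25)] / 1500 = +0.005000
∂h/∂y = [60·(+0.13) − 0·(+0.17)] / 1500 = +0.005200
|∇h| = √(0.005000² + 0.005200²) = 0.007214

0.00721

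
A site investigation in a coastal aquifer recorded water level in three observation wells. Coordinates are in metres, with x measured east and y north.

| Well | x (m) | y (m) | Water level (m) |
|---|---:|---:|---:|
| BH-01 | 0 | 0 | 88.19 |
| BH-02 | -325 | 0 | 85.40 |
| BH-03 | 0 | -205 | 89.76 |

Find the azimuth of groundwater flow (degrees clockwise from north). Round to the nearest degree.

312°

∂h/∂x = (85.40 − 88.19) / (-325 − 0) = +0.008585
∂h/∂y = (89.76 − 88.19) / (-205 − 0) = -0.007659
Flow direction (−∇h) has components (-0.008585 E, +0.007659 N).
Azimuth = atan2(E, N) = atan2(-0.008585, +0.007659) = 311.7° ≈ 312°.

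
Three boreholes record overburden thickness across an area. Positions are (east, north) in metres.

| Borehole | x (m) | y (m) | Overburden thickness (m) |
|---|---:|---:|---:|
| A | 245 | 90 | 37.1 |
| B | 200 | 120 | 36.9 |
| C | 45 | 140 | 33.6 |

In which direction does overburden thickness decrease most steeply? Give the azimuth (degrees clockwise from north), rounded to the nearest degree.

Taking A as reference: B−A = (-45, 30, -0.2); C−A = (-200, 50, -3.5).
Solve a·Δx + b·Δy = Δd: det = (-45)·50 − (-200)·30 = 3750.
∂d/∂x = [(-0.2)·50 − (-3.5)·30] / 3750 = +0.02533
∂d/∂y = [(-45)·(-3.5) − (-200)·(-0.2)] / 3750 = +0.03133
Steepest decrease is along −∇f: components (-0.02533 E, -0.03133 N).
Azimuth = atan2(-0.02533, -0.03133) = 219.0° ≈ 219°.

219°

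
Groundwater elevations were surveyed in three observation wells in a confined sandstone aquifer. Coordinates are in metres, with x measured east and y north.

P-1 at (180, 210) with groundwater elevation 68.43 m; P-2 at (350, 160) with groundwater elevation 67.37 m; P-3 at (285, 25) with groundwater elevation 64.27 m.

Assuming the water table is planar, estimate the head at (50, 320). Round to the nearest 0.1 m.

Taking P-1 as reference: P-2−P-1 = (170, -50, -1.06); P-3−P-1 = (105, -185, -4.16).
Determinant of the coordinate differences = 170·(-185) − 105·(-50) = -26200.
∂h/∂x = [(-1.06)·(-185) − (-4.16)·(-50)] / -26200 = +0.0004542
∂h/∂y = [170·(-4.16) − 105·(-1.06)] / -26200 = +0.02274
h(50, 320) = 68.43 + (+0.0004542)·(-130) + (+0.02274)·(110) = 68.43 -0.059 +2.502 = 70.873 m.

70.9 m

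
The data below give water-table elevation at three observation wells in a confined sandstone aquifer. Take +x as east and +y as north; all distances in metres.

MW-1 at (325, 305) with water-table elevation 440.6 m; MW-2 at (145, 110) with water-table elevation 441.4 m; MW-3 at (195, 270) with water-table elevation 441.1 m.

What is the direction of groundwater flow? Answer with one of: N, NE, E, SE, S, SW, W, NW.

E

Differences from MW-1: to MW-2 (Δx, Δy, Δh) = (-180, -195, +0.8); to MW-3 = (-130, -35, +0.5).
Determinant of the coordinate differences = (-180)·(-35) − (-130)·(-195) = -19050.
∂h/∂x = [(+0.8)·(-35) − (+0.5)·(-195)] / -19050 = -0.003648
∂h/∂y = [(-180)·(+0.5) − (-130)·(+0.8)] / -19050 = -0.0007349
Flow = −∇h = (+0.003648 east, +0.0007349 north), which points east.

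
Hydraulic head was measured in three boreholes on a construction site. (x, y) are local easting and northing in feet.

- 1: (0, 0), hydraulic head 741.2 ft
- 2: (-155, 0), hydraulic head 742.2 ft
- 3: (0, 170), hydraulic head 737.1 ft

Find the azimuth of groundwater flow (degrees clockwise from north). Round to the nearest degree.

015°

∂h/∂x = (742.2 − 741.2) / (-155 − 0) = -0.006452
∂h/∂y = (737.1 − 741.2) / (170 − 0) = -0.02412
Flow direction (−∇h) has components (+0.006452 E, +0.02412 N).
Azimuth = atan2(E, N) = atan2(+0.006452, +0.02412) = 15.0° ≈ 015°.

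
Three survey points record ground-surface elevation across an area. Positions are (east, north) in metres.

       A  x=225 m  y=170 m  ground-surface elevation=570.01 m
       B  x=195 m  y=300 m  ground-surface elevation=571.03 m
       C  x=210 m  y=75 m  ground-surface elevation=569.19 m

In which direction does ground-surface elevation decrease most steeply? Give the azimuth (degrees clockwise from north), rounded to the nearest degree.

Three-point gradient (reference A): Δ to B = (-30, 130, +1.02), Δ to C = (-15, -95, -0.82).
∂z/∂x = +0.002021, ∂z/∂y = +0.008312 (det = 4800).
Steepest decrease is along −∇f: components (-0.002021 E, -0.008312 N).
Azimuth = atan2(-0.002021, -0.008312) = 193.7° ≈ 194°.

194°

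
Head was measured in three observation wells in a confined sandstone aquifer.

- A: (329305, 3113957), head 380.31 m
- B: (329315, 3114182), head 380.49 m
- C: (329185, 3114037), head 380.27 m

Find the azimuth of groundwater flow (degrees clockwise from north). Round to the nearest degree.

228°

Taking A as reference: B−A = (10, 225, +0.18); C−A = (-120, 80, -0.04).
Solve a·Δx + b·Δy = Δh: det = 10·80 − (-120)·225 = 27800.
∂h/∂x = [(+0.18)·80 − (-0.04)·225] / 27800 = +0.0008417
∂h/∂y = [10·(-0.04) − (-120)·(+0.18)] / 27800 = +0.0007626
Flow direction (−∇h) has components (-0.0008417 E, -0.0007626 N).
Azimuth = atan2(E, N) = atan2(-0.0008417, -0.0007626) = 227.8° ≈ 228°.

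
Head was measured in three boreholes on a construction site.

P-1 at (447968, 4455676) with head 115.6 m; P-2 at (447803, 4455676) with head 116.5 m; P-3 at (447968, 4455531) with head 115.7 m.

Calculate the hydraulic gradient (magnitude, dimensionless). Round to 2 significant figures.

∂h/∂x = (116.5 − 115.6) / (447803 − 447968) = -0.005455
∂h/∂y = (115.7 − 115.6) / (4455531 − 4455676) = -0.0006897
|∇h| = √(-0.005455² + -0.0006897²) = 0.005498

0.0055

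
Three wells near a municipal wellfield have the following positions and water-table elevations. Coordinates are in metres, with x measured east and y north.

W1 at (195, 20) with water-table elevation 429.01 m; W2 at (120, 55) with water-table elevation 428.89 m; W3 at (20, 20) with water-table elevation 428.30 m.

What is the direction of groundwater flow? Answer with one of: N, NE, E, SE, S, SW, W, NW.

Differences from W1: to W2 (Δx, Δy, Δh) = (-75, 35, -0.12); to W3 = (-175, 0, -0.71).
Determinant of the coordinate differences = (-75)·0 − (-175)·35 = 6125.
∂h/∂x = [(-0.12)·0 − (-0.71)·35] / 6125 = +0.004057
∂h/∂y = [(-75)·(-0.71) − (-175)·(-0.12)] / 6125 = +0.005265
Flow = −∇h = (-0.004057 east, -0.005265 north), which points southwest.

SW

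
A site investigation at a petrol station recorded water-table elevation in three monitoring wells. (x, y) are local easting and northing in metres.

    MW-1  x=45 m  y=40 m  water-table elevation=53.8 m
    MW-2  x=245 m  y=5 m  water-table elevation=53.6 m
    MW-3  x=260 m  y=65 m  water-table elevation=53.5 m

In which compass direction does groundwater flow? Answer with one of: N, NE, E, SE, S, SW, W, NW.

Taking MW-1 as reference: MW-2−MW-1 = (200, -35, -0.2); MW-3−MW-1 = (215, 25, -0.3).
Determinant of the coordinate differences = 200·25 − 215·(-35) = 12525.
∂h/∂x = [(-0.2)·25 − (-0.3)·(-35)] / 12525 = -0.001238
∂h/∂y = [200·(-0.3) − 215·(-0.2)] / 12525 = -0.001357
Flow = −∇h = (+0.001238 east, +0.001357 north), which points northeast.

NE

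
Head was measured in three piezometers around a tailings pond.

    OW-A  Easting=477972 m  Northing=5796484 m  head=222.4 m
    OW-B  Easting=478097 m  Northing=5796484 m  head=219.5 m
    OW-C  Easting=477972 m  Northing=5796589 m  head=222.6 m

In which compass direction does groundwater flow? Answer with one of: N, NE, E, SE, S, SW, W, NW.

E

∂h/∂x = (219.5 − 222.4) / (478097 − 477972) = -0.02320
∂h/∂y = (222.6 − 222.4) / (5796589 − 5796484) = +0.001905
Flow = −∇h = (+0.02320 east, -0.001905 north), which points east.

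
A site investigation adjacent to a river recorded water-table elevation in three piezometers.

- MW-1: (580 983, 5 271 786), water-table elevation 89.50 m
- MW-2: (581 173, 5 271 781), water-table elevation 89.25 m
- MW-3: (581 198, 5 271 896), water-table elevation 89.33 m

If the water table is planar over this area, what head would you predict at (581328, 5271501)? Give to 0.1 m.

With h = a·x + b·y + c and MW-1 as origin, the differences give:
  190·a + (-5)·b = -0.25
  215·a + 110·b = -0.17
Eliminate b (×110 and ×(-5), subtract): 21975·a = -28.350 → a = ∂h/∂x = -0.001290
Back-substitute: b = ∂h/∂y = +0.0009761.
h(581328, 5271501) = 89.50 + (-0.001290)·(345) + (+0.0009761)·(-285) = 89.50 -0.445 -0.278 = 88.777 m.

88.8 m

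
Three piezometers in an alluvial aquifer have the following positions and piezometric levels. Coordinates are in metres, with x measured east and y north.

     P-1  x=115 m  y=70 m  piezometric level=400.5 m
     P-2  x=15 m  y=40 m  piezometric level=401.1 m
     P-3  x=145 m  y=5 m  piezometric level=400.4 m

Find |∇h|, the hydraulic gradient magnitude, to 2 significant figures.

Differences from P-1: to P-2 (Δx, Δy, Δh) = (-100, -30, +0.6); to P-3 = (30, -65, -0.1).
Solve a·Δx + b·Δy = Δh: det = (-100)·(-65) − 30·(-30) = 7400.
∂h/∂x = [(+0.6)·(-65) − (-0.1)·(-30)] / 7400 = -0.005676
∂h/∂y = [(-100)·(-0.1) − 30·(+0.6)] / 7400 = -0.001081
|∇h| = √(-0.005676² + -0.001081²) = 0.005778

0.0058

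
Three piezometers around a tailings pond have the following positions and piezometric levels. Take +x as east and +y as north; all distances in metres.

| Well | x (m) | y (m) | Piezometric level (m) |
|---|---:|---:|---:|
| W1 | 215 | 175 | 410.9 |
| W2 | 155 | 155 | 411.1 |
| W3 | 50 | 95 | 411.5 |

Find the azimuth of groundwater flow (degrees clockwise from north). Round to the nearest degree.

053°

Differences from W1: to W2 (Δx, Δy, Δh) = (-60, -20, +0.2); to W3 = (-165, -80, +0.6).
Solve a·Δx + b·Δy = Δh: det = (-60)·(-80) − (-165)·(-20) = 1500.
∂h/∂x = [(+0.2)·(-80) − (+0.6)·(-20)] / 1500 = -0.002667
∂h/∂y = [(-60)·(+0.6) − (-165)·(+0.2)] / 1500 = -0.002000
Flow direction (−∇h) has components (+0.002667 E, +0.002000 N).
Azimuth = atan2(E, N) = atan2(+0.002667, +0.002000) = 53.1° ≈ 053°.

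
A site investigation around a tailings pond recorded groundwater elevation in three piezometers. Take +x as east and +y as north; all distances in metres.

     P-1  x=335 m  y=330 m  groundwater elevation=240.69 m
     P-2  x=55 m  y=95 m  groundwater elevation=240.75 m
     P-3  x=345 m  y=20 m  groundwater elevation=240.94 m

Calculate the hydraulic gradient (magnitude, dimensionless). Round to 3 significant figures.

Differences from P-1: to P-2 (Δx, Δy, Δh) = (-280, -235, +0.06); to P-3 = (10, -310, +0.25).
Solve a·Δx + b·Δy = Δh: det = (-280)·(-310) − 10·(-235) = 89150.
∂h/∂x = [(+0.06)·(-310) − (+0.25)·(-235)] / 89150 = +0.0004504
∂h/∂y = [(-280)·(+0.25) − 10·(+0.06)] / 89150 = -0.0007919
|∇h| = √(0.0004504² + -0.0007919²) = 0.000911

0.000911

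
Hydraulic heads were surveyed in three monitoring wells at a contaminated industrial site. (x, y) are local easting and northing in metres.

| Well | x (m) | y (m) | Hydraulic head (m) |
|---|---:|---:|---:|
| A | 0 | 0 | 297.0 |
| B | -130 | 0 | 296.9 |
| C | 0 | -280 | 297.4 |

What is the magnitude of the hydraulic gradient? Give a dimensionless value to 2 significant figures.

∂h/∂x = (296.9 − 297.0) / (-130 − 0) = +0.0007692
∂h/∂y = (297.4 − 297.0) / (-280 − 0) = -0.001429
|∇h| = √(0.0007692² + -0.001429²) = 0.001623

0.0016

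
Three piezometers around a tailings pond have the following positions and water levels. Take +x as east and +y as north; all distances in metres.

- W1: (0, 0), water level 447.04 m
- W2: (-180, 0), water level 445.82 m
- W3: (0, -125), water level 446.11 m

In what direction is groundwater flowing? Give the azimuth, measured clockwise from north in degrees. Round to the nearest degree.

222°

∂h/∂x = (445.82 − 447.04) / (-180 − 0) = +0.006778
∂h/∂y = (446.11 − 447.04) / (-125 − 0) = +0.007440
Flow direction (−∇h) has components (-0.006778 E, -0.007440 N).
Azimuth = atan2(E, N) = atan2(-0.006778, -0.007440) = 222.3° ≈ 222°.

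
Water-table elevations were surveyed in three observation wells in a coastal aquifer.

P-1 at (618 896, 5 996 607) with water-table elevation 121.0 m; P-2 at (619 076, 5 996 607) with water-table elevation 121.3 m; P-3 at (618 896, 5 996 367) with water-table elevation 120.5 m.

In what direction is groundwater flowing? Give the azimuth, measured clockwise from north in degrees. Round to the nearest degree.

∂h/∂x = (121.3 − 121.0) / (619076 − 618896) = +0.001667
∂h/∂y = (120.5 − 121.0) / (5996367 − 5996607) = +0.002083
Flow direction (−∇h) has components (-0.001667 E, -0.002083 N).
Azimuth = atan2(E, N) = atan2(-0.001667, -0.002083) = 218.7° ≈ 219°.

219°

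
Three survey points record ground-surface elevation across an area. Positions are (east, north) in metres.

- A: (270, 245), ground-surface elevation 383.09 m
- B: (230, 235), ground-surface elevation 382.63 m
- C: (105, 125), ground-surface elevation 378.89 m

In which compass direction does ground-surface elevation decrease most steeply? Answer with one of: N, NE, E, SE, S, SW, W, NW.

S

With z = a·x + b·y + c and A as origin, the differences give:
  (-40)·a + (-10)·b = -0.46
  (-165)·a + (-120)·b = -4.20
Eliminate b (×(-120) and ×(-10), subtract): 3150·a = 13.200 → a = ∂z/∂x = +0.004190
Back-substitute: b = ∂z/∂y = +0.02924.
Steepest decrease is along −∇f = (-0.004190 E, -0.02924 N) → south.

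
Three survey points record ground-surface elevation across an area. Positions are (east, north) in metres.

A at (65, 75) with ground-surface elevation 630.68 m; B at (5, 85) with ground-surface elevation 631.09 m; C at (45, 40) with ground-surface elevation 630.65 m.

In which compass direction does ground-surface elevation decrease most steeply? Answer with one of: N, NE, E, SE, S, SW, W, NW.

Taking A as reference: B−A = (-60, 10, +0.41); C−A = (-20, -35, -0.03).
Determinant of the coordinate differences = (-60)·(-35) − (-20)·10 = 2300.
∂z/∂x = [(+0.41)·(-35) − (-0.03)·10] / 2300 = -0.006109
∂z/∂y = [(-60)·(-0.03) − (-20)·(+0.41)] / 2300 = +0.004348
Steepest decrease is along −∇f = (+0.006109 E, -0.004348 N) → southeast.

SE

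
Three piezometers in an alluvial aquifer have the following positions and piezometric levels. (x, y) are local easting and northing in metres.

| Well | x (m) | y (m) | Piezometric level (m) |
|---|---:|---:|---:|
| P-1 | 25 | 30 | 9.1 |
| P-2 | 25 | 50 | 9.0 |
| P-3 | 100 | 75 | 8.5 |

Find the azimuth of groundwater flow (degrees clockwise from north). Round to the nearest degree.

With h = a·x + b·y + c and P-1 as origin, the differences give:
  0·a + 20·b = -0.1
  75·a + 45·b = -0.6
Eliminate b (×45 and ×20, subtract): -1500·a = 7.50 → a = ∂h/∂x = -0.005000
Back-substitute: b = ∂h/∂y = -0.005000.
Flow direction (−∇h) has components (+0.005000 E, +0.005000 N).
Azimuth = atan2(E, N) = atan2(+0.005000, +0.005000) = 45.0° ≈ 045°.

045°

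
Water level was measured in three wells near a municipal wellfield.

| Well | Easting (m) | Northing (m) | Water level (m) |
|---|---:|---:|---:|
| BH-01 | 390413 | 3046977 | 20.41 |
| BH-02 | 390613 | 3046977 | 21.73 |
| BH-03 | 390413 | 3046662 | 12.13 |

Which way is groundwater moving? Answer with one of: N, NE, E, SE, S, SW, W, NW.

S

∂h/∂x = (21.73 − 20.41) / (390613 − 390413) = +0.006600
∂h/∂y = (12.13 − 20.41) / (3046662 − 3046977) = +0.02629
Flow = −∇h = (-0.006600 east, -0.02629 north), which points south.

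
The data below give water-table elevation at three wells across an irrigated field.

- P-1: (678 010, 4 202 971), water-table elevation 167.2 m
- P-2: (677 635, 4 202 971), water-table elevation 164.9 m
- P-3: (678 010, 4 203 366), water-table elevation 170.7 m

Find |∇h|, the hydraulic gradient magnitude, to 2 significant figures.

∂h/∂x = (164.9 − 167.2) / (677635 − 678010) = +0.006133
∂h/∂y = (170.7 − 167.2) / (4203366 − 4202971) = +0.008861
|∇h| = √(0.006133² + 0.008861²) = 0.01078

0.011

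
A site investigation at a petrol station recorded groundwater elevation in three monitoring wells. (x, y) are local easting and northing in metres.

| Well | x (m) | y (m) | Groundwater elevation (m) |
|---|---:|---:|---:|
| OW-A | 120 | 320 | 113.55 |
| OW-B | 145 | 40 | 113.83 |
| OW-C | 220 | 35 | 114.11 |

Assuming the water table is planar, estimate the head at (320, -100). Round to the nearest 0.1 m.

Three-point gradient (reference OW-A): Δ to OW-B = (25, -280, +0.28), Δ to OW-C = (100, -285, +0.56).
∂h/∂x = +0.003689, ∂h/∂y = -0.0006707 (det = 20875).
h(320, -100) = 113.55 + (+0.003689)·(200) + (-0.0006707)·(-420) = 113.55 +0.738 +0.282 = 114.569 m.

114.6 m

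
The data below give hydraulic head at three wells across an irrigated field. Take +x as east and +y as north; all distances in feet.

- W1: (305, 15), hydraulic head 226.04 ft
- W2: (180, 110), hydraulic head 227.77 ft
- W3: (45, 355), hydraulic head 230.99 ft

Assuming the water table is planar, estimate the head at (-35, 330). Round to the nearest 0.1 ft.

With h = a·x + b·y + c and W1 as origin, the differences give:
  (-125)·a + 95·b = +1.73
  (-260)·a + 340·b = +4.95
Eliminate b (×340 and ×95, subtract): -17800·a = 117.950 → a = ∂h/∂x = -0.006626
Back-substitute: b = ∂h/∂y = +0.009492.
h(-35, 330) = 226.04 + (-0.006626)·(-340) + (+0.009492)·(315) = 226.04 +2.253 +2.990 = 231.283 ft.

231.3 ft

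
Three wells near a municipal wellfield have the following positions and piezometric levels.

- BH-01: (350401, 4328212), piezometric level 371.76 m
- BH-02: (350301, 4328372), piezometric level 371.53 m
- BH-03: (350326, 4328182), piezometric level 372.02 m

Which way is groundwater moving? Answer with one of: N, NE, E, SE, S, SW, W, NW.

NE

Taking BH-01 as reference: BH-02−BH-01 = (-100, 160, -0.23); BH-03−BH-01 = (-75, -30, +0.26).
Solve a·Δx + b·Δy = Δh: det = (-100)·(-30) − (-75)·160 = 15000.
∂h/∂x = [(-0.23)·(-30) − (+0.26)·160] / 15000 = -0.002313
∂h/∂y = [(-100)·(+0.26) − (-75)·(-0.23)] / 15000 = -0.002883
Flow = −∇h = (+0.002313 east, +0.002883 north), which points northeast.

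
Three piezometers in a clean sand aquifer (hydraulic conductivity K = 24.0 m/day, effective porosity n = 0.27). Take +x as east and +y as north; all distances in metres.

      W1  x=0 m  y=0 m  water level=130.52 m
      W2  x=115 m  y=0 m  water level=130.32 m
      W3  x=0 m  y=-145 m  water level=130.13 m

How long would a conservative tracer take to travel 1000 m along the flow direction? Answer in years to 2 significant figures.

9.6 years

∂h/∂x = (130.32 − 130.52) / (115 − 0) = -0.001739
∂h/∂y = (130.13 − 130.52) / (-145 − 0) = +0.002690
|∇h| = √(-0.001739² + 0.002690²) = 0.003203
Seepage velocity v = K·i/n = 24.0 × 0.003203 / 0.27 = 0.2847 m/day.
t = 1000 / 0.2847 = 3512 days = 9.62 years.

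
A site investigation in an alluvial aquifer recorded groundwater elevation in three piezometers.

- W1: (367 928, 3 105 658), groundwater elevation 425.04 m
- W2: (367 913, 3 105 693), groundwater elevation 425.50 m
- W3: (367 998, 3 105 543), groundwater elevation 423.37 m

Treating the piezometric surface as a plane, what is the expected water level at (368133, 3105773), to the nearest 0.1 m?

With h = a·x + b·y + c and W1 as origin, the differences give:
  (-15)·a + 35·b = +0.46
  70·a + (-115)·b = -1.67
Eliminate b (×(-115) and ×35, subtract): -725·a = 5.550 → a = ∂h/∂x = -0.007655
Back-substitute: b = ∂h/∂y = +0.009862.
h(368133, 3105773) = 425.04 + (-0.007655)·(205) + (+0.009862)·(115) = 425.04 -1.569 +1.134 = 424.605 m.

424.6 m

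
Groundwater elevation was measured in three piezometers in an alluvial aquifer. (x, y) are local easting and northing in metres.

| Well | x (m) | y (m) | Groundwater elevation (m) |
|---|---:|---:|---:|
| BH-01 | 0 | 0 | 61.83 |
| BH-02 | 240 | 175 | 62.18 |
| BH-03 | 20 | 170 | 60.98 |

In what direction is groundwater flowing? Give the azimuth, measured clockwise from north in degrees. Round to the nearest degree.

315°

With h = a·x + b·y + c and BH-01 as origin, the differences give:
  240·a + 175·b = +0.35
  20·a + 170·b = -0.85
Eliminate b (×170 and ×175, subtract): 37300·a = 208.250 → a = ∂h/∂x = +0.005583
Back-substitute: b = ∂h/∂y = -0.005657.
Flow direction (−∇h) has components (-0.005583 E, +0.005657 N).
Azimuth = atan2(E, N) = atan2(-0.005583, +0.005657) = 315.4° ≈ 315°.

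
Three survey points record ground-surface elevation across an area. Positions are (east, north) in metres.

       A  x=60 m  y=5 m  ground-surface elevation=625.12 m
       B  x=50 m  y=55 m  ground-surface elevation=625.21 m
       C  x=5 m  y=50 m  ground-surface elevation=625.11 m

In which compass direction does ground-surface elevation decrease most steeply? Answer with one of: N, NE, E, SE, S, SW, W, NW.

SW

With z = a·x + b·y + c and A as origin, the differences give:
  (-10)·a + 50·b = +0.09
  (-55)·a + 45·b = -0.01
Eliminate b (×45 and ×50, subtract): 2300·a = 4.550 → a = ∂z/∂x = +0.001978
Back-substitute: b = ∂z/∂y = +0.002196.
Steepest decrease is along −∇f = (-0.001978 E, -0.002196 N) → southwest.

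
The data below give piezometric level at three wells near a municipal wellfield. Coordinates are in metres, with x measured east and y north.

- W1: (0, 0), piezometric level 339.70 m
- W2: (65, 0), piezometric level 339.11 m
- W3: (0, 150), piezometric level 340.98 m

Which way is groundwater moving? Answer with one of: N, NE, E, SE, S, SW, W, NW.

∂h/∂x = (339.11 − 339.70) / (65 − 0) = -0.009077
∂h/∂y = (340.98 − 339.70) / (150 − 0) = +0.008533
Flow = −∇h = (+0.009077 east, -0.008533 north), which points southeast.

SE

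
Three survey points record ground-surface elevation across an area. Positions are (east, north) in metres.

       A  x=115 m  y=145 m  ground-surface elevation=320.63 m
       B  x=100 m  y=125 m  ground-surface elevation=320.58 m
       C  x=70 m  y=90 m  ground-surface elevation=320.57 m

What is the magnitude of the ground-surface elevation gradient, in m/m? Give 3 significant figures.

0.0274 m/m

Three-point gradient (reference A): Δ to B = (-15, -20, -0.05), Δ to C = (-45, -55, -0.06).
∂z/∂x = -0.02067, ∂z/∂y = +0.01800 (det = -75).
|∇f| = √(-0.02067² + 0.01800²) = 0.02741 m/m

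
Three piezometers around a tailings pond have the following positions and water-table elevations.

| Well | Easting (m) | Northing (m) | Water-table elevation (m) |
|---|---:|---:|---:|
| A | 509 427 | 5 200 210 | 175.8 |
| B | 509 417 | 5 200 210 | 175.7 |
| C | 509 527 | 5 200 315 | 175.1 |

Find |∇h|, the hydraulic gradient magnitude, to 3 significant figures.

0.0190

Differences from A: to B (Δx, Δy, Δh) = (-10, 0, -0.1); to C = (100, 105, -0.7).
Solve a·Δx + b·Δy = Δh: det = (-10)·105 − 100·0 = -1050.
∂h/∂x = [(-0.1)·105 − (-0.7)·0] / -1050 = +0.01000
∂h/∂y = [(-10)·(-0.7) − 100·(-0.1)] / -1050 = -0.01619
|∇h| = √(0.01000² + -0.01619²) = 0.01903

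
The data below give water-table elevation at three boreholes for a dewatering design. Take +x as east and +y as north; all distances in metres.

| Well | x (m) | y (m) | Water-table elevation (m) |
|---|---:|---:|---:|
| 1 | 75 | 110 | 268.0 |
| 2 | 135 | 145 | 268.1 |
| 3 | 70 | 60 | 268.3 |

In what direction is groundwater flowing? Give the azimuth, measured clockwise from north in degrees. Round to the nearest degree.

With h = a·x + b·y + c and 1 as origin, the differences give:
  60·a + 35·b = +0.1
  (-5)·a + (-50)·b = +0.3
Eliminate b (×(-50) and ×35, subtract): -2825·a = -15.50 → a = ∂h/∂x = +0.005487
Back-substitute: b = ∂h/∂y = -0.006549.
Flow direction (−∇h) has components (-0.005487 E, +0.006549 N).
Azimuth = atan2(E, N) = atan2(-0.005487, +0.006549) = 320.0° ≈ 320°.

320°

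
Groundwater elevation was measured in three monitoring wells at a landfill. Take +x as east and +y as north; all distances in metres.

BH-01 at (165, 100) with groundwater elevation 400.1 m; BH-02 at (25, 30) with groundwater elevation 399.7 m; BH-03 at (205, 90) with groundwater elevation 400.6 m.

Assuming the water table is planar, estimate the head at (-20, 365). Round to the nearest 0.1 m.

395.0 m

With h = a·x + b·y + c and BH-01 as origin, the differences give:
  (-140)·a + (-70)·b = -0.4
  40·a + (-10)·b = +0.5
Eliminate b (×(-10) and ×(-70), subtract): 4200·a = 39.00 → a = ∂h/∂x = +0.009286
Back-substitute: b = ∂h/∂y = -0.01286.
h(-20, 365) = 400.1 + (+0.009286)·(-185) + (-0.01286)·(265) = 400.1 -1.718 -3.407 = 394.975 m.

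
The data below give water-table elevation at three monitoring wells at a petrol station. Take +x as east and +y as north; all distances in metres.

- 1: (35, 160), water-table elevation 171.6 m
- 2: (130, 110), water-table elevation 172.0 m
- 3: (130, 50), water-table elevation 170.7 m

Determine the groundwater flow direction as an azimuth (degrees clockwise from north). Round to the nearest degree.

216°

Three-point gradient (reference 1): Δ to 2 = (95, -50, +0.4), Δ to 3 = (95, -110, -0.9).
∂h/∂x = +0.01561, ∂h/∂y = +0.02167 (det = -5700).
Flow direction (−∇h) has components (-0.01561 E, -0.02167 N).
Azimuth = atan2(E, N) = atan2(-0.01561, -0.02167) = 215.8° ≈ 216°.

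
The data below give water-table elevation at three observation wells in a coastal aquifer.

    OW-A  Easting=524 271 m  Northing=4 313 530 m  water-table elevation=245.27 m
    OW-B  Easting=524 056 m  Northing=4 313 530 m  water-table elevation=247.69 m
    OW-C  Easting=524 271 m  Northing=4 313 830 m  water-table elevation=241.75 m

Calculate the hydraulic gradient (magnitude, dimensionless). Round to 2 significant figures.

∂h/∂x = (247.69 − 245.27) / (524056 − 524271) = -0.01126
∂h/∂y = (241.75 − 245.27) / (4313830 − 4313530) = -0.01173
|∇h| = √(-0.01126² + -0.01173²) = 0.01626

0.016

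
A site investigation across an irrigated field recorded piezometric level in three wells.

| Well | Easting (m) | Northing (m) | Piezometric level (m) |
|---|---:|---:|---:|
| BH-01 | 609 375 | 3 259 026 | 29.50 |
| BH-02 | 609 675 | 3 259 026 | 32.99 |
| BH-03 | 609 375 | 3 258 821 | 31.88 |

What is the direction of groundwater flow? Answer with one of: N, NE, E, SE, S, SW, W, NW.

∂h/∂x = (32.99 − 29.50) / (609675 − 609375) = +0.01163
∂h/∂y = (31.88 − 29.50) / (3258821 − 3259026) = -0.01161
Flow = −∇h = (-0.01163 east, +0.01161 north), which points northwest.

NW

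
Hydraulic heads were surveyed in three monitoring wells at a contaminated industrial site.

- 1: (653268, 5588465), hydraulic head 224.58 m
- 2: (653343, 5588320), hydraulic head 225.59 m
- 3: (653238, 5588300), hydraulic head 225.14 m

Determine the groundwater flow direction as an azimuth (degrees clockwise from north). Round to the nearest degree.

Differences from 1: to 2 (Δx, Δy, Δh) = (75, -145, +1.01); to 3 = (-30, -165, +0.56).
Solve a·Δx + b·Δy = Δh: det = 75·(-165) − (-30)·(-145) = -16725.
∂h/∂x = [(+1.01)·(-165) − (+0.56)·(-145)] / -16725 = +0.005109
∂h/∂y = [75·(+0.56) − (-30)·(+1.01)] / -16725 = -0.004323
Flow direction (−∇h) has components (-0.005109 E, +0.004323 N).
Azimuth = atan2(E, N) = atan2(-0.005109, +0.004323) = 310.2° ≈ 310°.

310°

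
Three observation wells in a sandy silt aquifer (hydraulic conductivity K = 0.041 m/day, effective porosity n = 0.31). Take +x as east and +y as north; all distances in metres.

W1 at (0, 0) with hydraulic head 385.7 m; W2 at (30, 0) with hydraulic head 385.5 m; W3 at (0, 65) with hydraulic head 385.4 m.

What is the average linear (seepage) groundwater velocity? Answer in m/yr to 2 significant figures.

∂h/∂x = (385.5 − 385.7) / (30 − 0) = -0.006667
∂h/∂y = (385.4 − 385.7) / (65 − 0) = -0.004615
|∇h| = √(-0.006667² + -0.004615²) = 0.008108
Seepage velocity v = K·i/n = 0.041 × 0.008108 / 0.31 = 0.001072 m/day = 0.3915 m/yr.

0.39 m/yr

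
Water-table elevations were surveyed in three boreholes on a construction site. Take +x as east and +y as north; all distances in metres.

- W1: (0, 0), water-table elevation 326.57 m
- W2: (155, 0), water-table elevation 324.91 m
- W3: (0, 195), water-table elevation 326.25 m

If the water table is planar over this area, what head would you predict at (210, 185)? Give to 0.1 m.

∂h/∂x = (324.91 − 326.57) / (155 − 0) = -0.01071
∂h/∂y = (326.25 − 326.57) / (195 − 0) = -0.001641
h(210, 185) = 326.57 + (-0.01071)·(210) + (-0.001641)·(185) = 326.57 -2.249 -0.304 = 324.017 m.

324.0 m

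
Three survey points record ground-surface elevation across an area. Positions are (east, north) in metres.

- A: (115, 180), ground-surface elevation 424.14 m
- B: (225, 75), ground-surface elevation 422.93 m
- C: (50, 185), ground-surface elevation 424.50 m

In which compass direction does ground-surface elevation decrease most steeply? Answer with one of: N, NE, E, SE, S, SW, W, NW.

Differences from A: to B (Δx, Δy, Δh) = (110, -105, -1.21); to C = (-65, 5, +0.36).
Determinant of the coordinate differences = 110·5 − (-65)·(-105) = -6275.
∂z/∂x = [(-1.21)·5 − (+0.36)·(-105)] / -6275 = -0.005060
∂z/∂y = [110·(+0.36) − (-65)·(-1.21)] / -6275 = +0.006223
Steepest decrease is along −∇f = (+0.005060 E, -0.006223 N) → southeast.

SE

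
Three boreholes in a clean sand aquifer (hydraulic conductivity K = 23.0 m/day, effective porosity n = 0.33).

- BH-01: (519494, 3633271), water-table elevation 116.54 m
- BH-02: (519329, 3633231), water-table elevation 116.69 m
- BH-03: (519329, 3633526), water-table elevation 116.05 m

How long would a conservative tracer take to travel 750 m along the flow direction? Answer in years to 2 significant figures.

13 years

Taking BH-01 as reference: BH-02−BH-01 = (-165, -40, +0.15); BH-03−BH-01 = (-165, 255, -0.49).
Determinant of the coordinate differences = (-165)·255 − (-165)·(-40) = -48675.
∂h/∂x = [(+0.15)·255 − (-0.49)·(-40)] / -48675 = -0.0003832
∂h/∂y = [(-165)·(-0.49) − (-165)·(+0.15)] / -48675 = -0.002169
|∇h| = √(-0.0003832² + -0.002169²) = 0.002203
Seepage velocity v = K·i/n = 23.0 × 0.002203 / 0.33 = 0.1535 m/day.
t = 750 / 0.1535 = 4886 days = 13.4 years.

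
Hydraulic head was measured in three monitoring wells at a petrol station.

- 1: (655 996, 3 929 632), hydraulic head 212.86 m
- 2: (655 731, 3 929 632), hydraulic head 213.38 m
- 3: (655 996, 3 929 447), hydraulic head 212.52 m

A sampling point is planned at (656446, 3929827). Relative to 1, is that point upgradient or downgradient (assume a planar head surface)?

downgradient

∂h/∂x = (213.38 − 212.86) / (655731 − 655996) = -0.001962
∂h/∂y = (212.52 − 212.86) / (3929447 − 3929632) = +0.001838
Head at (656446, 3929827) = 212.86 + (-0.001962)·(450) + (+0.001838)·(195) = 212.34 m.
That is lower than the 212.86 m at 1, so the point is downgradient.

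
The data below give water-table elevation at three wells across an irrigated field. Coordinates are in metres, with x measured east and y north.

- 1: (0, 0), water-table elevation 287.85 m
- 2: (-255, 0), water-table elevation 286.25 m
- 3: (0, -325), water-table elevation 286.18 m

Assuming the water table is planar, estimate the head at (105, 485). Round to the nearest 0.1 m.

∂h/∂x = (286.25 − 287.85) / (-255 − 0) = +0.006275
∂h/∂y = (286.18 − 287.85) / (-325 − 0) = +0.005138
h(105, 485) = 287.85 + (+0.006275)·(105) + (+0.005138)·(485) = 287.85 +0.659 +2.492 = 291.001 m.

291.0 m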